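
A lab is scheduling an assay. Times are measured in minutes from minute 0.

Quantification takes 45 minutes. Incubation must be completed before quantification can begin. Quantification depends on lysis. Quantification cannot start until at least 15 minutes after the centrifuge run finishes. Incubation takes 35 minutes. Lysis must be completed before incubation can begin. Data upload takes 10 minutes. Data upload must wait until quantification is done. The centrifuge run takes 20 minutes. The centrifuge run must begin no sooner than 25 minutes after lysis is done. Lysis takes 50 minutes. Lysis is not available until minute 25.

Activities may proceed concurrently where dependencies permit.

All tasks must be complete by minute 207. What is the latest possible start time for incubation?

Data upload has no dependents, so it just needs to finish by minute 207. Starting by 207 − 10 = minute 197 achieves that.
Quantification feeds into data upload (must start by minute 197); so quantification must finish by minute 197 and therefore start by minute 152.
Since quantification (must start by minute 152) depends on it, incubation must finish by minute 152. Backing off its 35-minute duration gives a latest start of minute 117.

117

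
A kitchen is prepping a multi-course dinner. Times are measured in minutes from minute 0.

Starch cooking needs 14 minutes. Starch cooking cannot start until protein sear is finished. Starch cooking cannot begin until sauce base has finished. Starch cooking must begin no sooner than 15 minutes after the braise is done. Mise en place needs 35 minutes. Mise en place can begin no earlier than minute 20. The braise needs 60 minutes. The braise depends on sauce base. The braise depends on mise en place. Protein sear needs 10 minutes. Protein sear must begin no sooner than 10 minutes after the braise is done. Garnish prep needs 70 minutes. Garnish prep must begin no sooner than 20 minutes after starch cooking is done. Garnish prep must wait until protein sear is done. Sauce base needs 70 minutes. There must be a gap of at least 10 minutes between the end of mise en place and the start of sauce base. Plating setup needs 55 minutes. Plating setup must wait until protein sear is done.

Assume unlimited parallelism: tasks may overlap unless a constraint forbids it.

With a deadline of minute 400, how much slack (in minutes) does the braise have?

81

Mise en place waits on its own release at minute 20, so it starts at minute 20 and finishes at 20 + 35 = minute 55.
Sauce base cannot begin until mise en place (finishes minute 55, plus 10-minute gap → minute 65). It runs from minute 65 to 65 + 70 = minute 135.
The braise cannot start until sauce base (finishes minute 135); mise en place (finishes minute 55). The controlling bound is minute 135, so the braise finishes at 135 + 60 = minute 195.

Working backward from the deadline:
Garnish prep has no dependents, so it just needs to finish by minute 400. Starting by 400 − 70 = minute 330 achieves that.
Since garnish prep (must start by minute 330, minus 20-minute gap → minute 310) depends on it, starch cooking must finish by minute 310. Backing off its 14-minute duration gives a latest start of minute 296.
Nothing follows plating setup; the deadline of minute 400 is its only limit. It must start by 400 − 55 = minute 345.
Protein sear must finish in time for starch cooking (must start by minute 296); plating setup (must start by minute 345); garnish prep (must start by minute 330). The tightest is minute 296, so protein sear must start by 296 − 10 = minute 286.
For the braise: protein sear (must start by minute 286, minus 10-minute gap → minute 276); starch cooking (must start by minute 296, minus 15-minute gap → minute 281). The most restrictive is minute 276; with a 60-minute duration, the braise must start by minute 216.
So the braise can start as early as minute 135 and as late as minute 216, giving 216 − 135 = 81 minutes of slack.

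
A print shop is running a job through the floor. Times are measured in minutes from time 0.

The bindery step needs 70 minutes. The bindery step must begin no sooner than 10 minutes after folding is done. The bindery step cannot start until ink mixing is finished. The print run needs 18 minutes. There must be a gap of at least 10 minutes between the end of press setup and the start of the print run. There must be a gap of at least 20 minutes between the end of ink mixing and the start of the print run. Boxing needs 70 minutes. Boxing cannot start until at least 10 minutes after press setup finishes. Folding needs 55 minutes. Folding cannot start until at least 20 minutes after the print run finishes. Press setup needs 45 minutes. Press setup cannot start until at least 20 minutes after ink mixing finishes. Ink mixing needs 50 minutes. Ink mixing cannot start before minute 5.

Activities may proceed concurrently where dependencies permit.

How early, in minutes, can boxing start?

130

Ink mixing cannot begin until its own release at minute 5. It runs from minute 5 to 5 + 50 = minute 55.
After ink mixing (finishes minute 55, plus 20-minute gap → minute 75), press setup can start at minute 75 and finishes at minute 120.
Boxing waits on press setup (finishes minute 120, plus 10-minute gap → minute 130), so the earliest it can start is minute 130.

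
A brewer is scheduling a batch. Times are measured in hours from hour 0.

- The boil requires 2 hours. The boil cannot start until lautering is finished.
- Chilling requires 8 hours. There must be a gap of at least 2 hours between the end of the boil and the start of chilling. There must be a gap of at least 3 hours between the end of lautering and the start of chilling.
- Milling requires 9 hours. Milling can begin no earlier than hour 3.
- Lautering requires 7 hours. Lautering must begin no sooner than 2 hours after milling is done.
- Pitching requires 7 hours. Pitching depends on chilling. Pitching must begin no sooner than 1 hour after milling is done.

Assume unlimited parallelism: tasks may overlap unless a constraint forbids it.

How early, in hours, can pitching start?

Milling waits on its own release at hour 3, so it starts at hour 3 and finishes at 3 + 9 = hour 12.
Lautering cannot begin until milling (finishes hour 12, plus 2-hour gap → hour 14). It runs from hour 14 to 14 + 7 = hour 21.
The boil waits on lautering (finishes hour 21), so it starts at hour 21 and finishes at 21 + 2 = hour 23.
For chilling: the boil (finishes hour 23, plus 2-hour gap → hour 25); lautering (finishes hour 21, plus 3-hour gap → hour 24). Taking the maximum gives a start of hour 25, and it finishes at 25 + 8 = hour 33.
Pitching waits on chilling (finishes hour 33); milling (finishes hour 12, plus 1-hour gap → hour 13). The latest of these is hour 33, which is the earliest pitching can start.

33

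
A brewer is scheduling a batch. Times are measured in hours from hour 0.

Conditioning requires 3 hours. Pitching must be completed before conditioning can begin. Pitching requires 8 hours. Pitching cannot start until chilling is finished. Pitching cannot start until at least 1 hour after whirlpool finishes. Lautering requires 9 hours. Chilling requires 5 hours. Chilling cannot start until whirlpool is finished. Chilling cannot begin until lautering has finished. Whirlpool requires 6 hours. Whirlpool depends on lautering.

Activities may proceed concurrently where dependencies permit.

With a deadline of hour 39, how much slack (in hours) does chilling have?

Lautering can start immediately at hour 0; it finishes at hour 9.
Whirlpool waits on lautering (finishes hour 9), so it starts at hour 9 and finishes at 9 + 6 = hour 15.
Chilling has to wait for whirlpool (finishes hour 15); lautering (finishes hour 9). The latest of these is hour 15, so chilling runs hour 15 to 15 + 5 = hour 20.

Working backward from the deadline:
Conditioning must finish by hour 39; it takes 3 hours, so it must start by 39 − 3 = hour 36.
Pitching has to be done before conditioning (must start by hour 36). That means finishing by hour 36, i.e. starting by 36 − 8 = hour 28.
Since pitching (must start by hour 28) depends on it, chilling must finish by hour 28. Backing off its 5-hour duration gives a latest start of hour 23.
So chilling can start as early as hour 15 and as late as hour 23, giving 23 − 15 = 8 hours of slack.

8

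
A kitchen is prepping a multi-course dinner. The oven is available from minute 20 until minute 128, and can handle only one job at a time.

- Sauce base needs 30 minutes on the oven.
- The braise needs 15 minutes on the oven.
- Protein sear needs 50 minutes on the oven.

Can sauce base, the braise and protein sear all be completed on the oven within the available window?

The oven window is 128 − 20 = 108 minutes.
Running back to back, the jobs need 30 + 15 + 50 = 95 minutes on the oven.
Since 95 ≤ 108, they fit within the window.

Yes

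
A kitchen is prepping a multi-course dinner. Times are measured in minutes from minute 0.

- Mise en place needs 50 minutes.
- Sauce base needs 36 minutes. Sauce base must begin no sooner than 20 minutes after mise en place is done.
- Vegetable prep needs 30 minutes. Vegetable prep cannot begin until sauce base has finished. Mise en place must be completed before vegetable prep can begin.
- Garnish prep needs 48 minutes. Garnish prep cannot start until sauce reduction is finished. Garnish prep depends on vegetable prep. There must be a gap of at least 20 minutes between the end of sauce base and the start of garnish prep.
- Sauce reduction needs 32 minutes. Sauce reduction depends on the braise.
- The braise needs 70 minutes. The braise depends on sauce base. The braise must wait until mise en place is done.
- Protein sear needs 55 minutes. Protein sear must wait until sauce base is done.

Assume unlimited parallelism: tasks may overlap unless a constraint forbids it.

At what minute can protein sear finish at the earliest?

Nothing blocks mise en place, so it runs from minute 0 to minute 50.
Sauce base cannot begin until mise en place (finishes minute 50, plus 20-minute gap → minute 70). It runs from minute 70 to 70 + 36 = minute 106.
Protein sear cannot begin until sauce base (finishes minute 106). It runs from minute 106 to 106 + 55 = minute 161.

161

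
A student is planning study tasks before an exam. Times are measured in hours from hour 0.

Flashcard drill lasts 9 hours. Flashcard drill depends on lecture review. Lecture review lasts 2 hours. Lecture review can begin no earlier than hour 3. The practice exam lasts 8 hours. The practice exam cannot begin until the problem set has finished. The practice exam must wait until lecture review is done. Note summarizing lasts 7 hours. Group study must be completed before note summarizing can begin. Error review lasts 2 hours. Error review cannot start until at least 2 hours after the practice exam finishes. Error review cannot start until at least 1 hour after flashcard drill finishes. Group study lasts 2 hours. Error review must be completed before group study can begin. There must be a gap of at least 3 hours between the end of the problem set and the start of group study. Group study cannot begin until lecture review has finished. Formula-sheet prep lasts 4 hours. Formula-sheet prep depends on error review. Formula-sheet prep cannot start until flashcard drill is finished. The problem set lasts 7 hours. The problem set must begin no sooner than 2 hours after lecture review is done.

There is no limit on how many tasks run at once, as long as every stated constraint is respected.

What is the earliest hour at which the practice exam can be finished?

Lecture review waits on its own release at hour 3, so it starts at hour 3 and finishes at 3 + 2 = hour 5.
The problem set cannot begin until lecture review (finishes hour 5, plus 2-hour gap → hour 7). It runs from hour 7 to 7 + 7 = hour 14.
The practice exam needs all of the problem set (finishes hour 14); lecture review (finishes hour 5). That puts its earliest start at hour 14; it finishes at 14 + 8 = hour 22.

22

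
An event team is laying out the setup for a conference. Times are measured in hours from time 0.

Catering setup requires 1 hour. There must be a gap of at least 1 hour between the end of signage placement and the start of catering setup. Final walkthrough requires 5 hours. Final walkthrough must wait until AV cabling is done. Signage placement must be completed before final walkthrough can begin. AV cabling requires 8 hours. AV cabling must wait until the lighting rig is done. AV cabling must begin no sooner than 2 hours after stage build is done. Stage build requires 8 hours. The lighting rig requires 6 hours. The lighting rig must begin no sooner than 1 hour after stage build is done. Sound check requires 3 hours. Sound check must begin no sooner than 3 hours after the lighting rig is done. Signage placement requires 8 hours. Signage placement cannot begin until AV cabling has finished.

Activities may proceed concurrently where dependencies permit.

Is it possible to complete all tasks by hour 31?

Nothing blocks stage build, so it runs from hour 0 to hour 8.
The lighting rig waits on stage build (finishes hour 8, plus 1-hour gap → hour 9), so it starts at hour 9 and finishes at 9 + 6 = hour 15.
After the lighting rig (finishes hour 15, plus 3-hour gap → hour 18), sound check can start at hour 18 and finishes at hour 21.
AV cabling cannot start until the lighting rig (finishes hour 15); stage build (finishes hour 8, plus 2-hour gap → hour 10). The controlling bound is hour 15, so AV cabling finishes at 15 + 8 = hour 23.
Signage placement waits on AV cabling (finishes hour 23), so it starts at hour 23 and finishes at 23 + 8 = hour 31.
Final walkthrough has to wait for AV cabling (finishes hour 23); signage placement (finishes hour 31). The latest of these is hour 31, so final walkthrough runs hour 31 to 31 + 5 = hour 36.
Catering setup waits on signage placement (finishes hour 31, plus 1-hour gap → hour 32), so it starts at hour 32 and finishes at 32 + 1 = hour 33.
The earliest everything can be done is hour 36, which is after the deadline of 31, so it is not possible.

No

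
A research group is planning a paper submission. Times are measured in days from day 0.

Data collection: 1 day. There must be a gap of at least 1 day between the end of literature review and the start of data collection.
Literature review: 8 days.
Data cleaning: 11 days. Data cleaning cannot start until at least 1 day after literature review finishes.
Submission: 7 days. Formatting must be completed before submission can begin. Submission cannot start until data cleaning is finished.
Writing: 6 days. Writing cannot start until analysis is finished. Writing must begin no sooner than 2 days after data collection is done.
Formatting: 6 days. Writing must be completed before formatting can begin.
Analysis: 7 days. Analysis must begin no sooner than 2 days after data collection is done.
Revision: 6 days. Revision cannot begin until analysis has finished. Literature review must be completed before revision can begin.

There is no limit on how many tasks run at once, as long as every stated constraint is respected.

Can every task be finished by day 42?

Literature review has no prerequisites, so it starts at day 0 and finishes at day 8.
Data cleaning waits on literature review (finishes day 8, plus 1-day gap → day 9), so it starts at day 9 and finishes at 9 + 11 = day 20.
After literature review (finishes day 8, plus 1-day gap → day 9), data collection can start at day 9 and finishes at day 10.
Analysis cannot begin until data collection (finishes day 10, plus 2-day gap → day 12). It runs from day 12 to 12 + 7 = day 19.
For revision: analysis (finishes day 19); literature review (finishes day 8). Taking the maximum gives a start of day 19, and it finishes at 19 + 6 = day 25.
Writing needs all of analysis (finishes day 19); data collection (finishes day 10, plus 2-day gap → day 12). That puts its earliest start at day 19; it finishes at 19 + 6 = day 25.
Formatting cannot begin until writing (finishes day 25). It runs from day 25 to 25 + 6 = day 31.
Submission cannot start until formatting (finishes day 31); data cleaning (finishes day 20). The controlling bound is day 31, so submission finishes at 31 + 7 = day 38.
Every task is finished by day 38, which is no later than the deadline of 42, so the schedule is feasible.

Yes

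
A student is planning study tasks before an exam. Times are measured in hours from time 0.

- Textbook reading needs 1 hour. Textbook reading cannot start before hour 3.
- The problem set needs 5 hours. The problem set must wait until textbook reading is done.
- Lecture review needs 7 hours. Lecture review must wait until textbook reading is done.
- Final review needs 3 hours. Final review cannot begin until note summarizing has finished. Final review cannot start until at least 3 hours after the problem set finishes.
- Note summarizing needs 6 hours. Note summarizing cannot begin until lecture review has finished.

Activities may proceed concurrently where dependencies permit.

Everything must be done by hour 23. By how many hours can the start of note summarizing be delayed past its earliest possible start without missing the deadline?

Textbook reading cannot begin until its own release at hour 3. It runs from hour 3 to 3 + 1 = hour 4.
Lecture review waits on textbook reading (finishes hour 4), so it starts at hour 4 and finishes at 4 + 7 = hour 11.
Note summarizing cannot begin until lecture review (finishes hour 11). It runs from hour 11 to 11 + 6 = hour 17.

Working backward from the deadline:
To finish by hour 23, final review (duration 3) must start no later than hour 20.
Note summarizing must finish before final review (must start by hour 20). With a 6-hour duration, note summarizing must start by 20 − 6 = hour 14.
So note summarizing can start as early as hour 11 and as late as hour 14, giving 14 − 11 = 3 hours of slack.

3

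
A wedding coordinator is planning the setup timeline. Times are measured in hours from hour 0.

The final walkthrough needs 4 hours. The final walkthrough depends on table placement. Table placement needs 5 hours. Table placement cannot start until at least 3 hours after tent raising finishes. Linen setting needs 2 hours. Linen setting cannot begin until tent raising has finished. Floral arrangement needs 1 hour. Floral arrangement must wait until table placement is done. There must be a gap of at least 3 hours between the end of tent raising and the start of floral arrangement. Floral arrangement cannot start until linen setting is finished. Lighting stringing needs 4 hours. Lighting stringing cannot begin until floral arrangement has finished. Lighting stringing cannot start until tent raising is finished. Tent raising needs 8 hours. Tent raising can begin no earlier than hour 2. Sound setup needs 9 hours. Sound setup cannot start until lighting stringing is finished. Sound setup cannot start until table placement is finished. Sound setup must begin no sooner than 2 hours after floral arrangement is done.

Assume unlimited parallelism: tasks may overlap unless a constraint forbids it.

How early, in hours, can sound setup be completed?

After its own release at hour 2, tent raising can start at hour 2 and finishes at hour 10.
Linen setting waits on tent raising (finishes hour 10), so it starts at hour 10 and finishes at 10 + 2 = hour 12.
Table placement cannot begin until tent raising (finishes hour 10, plus 3-hour gap → hour 13). It runs from hour 13 to 13 + 5 = hour 18.
For floral arrangement: table placement (finishes hour 18); tent raising (finishes hour 10, plus 3-hour gap → hour 13); linen setting (finishes hour 12). Taking the maximum gives a start of hour 18, and it finishes at 18 + 1 = hour 19.
Lighting stringing has to wait for floral arrangement (finishes hour 19); tent raising (finishes hour 10). The latest of these is hour 19, so lighting stringing runs hour 19 to 19 + 4 = hour 23.
Sound setup cannot start until lighting stringing (finishes hour 23); table placement (finishes hour 18); floral arrangement (finishes hour 19, plus 2-hour gap → hour 21). The controlling bound is hour 23, so sound setup finishes at 23 + 9 = hour 32.

32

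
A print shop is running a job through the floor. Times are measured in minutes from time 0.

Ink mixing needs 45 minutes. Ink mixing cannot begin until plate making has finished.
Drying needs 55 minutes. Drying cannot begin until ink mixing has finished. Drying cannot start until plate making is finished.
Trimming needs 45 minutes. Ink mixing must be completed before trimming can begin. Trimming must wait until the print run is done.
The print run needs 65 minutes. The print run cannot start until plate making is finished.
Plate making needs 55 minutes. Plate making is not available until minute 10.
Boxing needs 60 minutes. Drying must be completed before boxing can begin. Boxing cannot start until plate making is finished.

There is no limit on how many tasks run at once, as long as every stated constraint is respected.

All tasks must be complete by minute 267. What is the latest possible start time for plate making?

Nothing follows boxing; the deadline of minute 267 is its only limit. It must start by 267 − 60 = minute 207.
Drying feeds into boxing (must start by minute 207); so drying must finish by minute 207 and therefore start by minute 152.
To finish by minute 267, trimming (duration 45) must start no later than minute 222.
For ink mixing: drying (must start by minute 152); trimming (must start by minute 222). The most restrictive is minute 152; with a 45-minute duration, ink mixing must start by minute 107.
Since trimming (must start by minute 222) depends on it, the print run must finish by minute 222. Backing off its 65-minute duration gives a latest start of minute 157.
Plate making must finish in time for ink mixing (must start by minute 107); the print run (must start by minute 157); drying (must start by minute 152); boxing (must start by minute 207). The tightest is minute 107, so plate making must start by 107 − 55 = minute 52.

52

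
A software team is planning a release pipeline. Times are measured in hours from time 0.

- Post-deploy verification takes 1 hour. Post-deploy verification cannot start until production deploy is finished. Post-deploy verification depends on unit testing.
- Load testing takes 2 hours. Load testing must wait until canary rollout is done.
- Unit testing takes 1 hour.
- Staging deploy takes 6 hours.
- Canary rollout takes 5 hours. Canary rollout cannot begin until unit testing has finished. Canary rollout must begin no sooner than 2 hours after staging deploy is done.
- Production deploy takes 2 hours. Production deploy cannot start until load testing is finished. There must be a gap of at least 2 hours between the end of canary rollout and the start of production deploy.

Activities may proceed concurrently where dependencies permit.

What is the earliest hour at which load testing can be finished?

15

Staging deploy has no prerequisites, so it starts at hour 0 and finishes at hour 6.
Unit testing has no prerequisites, so it starts at hour 0 and finishes at hour 1.
Canary rollout needs all of unit testing (finishes hour 1); staging deploy (finishes hour 6, plus 2-hour gap → hour 8). That puts its earliest start at hour 8; it finishes at 8 + 5 = hour 13.
Load testing cannot begin until canary rollout (finishes hour 13). It runs from hour 13 to 13 + 2 = hour 15.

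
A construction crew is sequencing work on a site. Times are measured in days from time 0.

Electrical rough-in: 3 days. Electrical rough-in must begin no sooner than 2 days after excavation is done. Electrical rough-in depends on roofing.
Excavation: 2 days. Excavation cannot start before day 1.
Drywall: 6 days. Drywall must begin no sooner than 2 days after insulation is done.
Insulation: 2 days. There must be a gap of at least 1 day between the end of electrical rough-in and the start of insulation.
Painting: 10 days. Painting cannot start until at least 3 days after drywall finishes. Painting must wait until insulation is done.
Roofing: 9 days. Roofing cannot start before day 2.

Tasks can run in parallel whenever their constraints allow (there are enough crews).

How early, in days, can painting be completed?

Roofing cannot begin until its own release at day 2. It runs from day 2 to 2 + 9 = day 11.
After its own release at day 1, excavation can start at day 1 and finishes at day 3.
For electrical rough-in: excavation (finishes day 3, plus 2-day gap → day 5); roofing (finishes day 11). Taking the maximum gives a start of day 11, and it finishes at 11 + 3 = day 14.
After electrical rough-in (finishes day 14, plus 1-day gap → day 15), insulation can start at day 15 and finishes at day 17.
Drywall waits on insulation (finishes day 17, plus 2-day gap → day 19), so it starts at day 19 and finishes at 19 + 6 = day 25.
Painting cannot start until drywall (finishes day 25, plus 3-day gap → day 28); insulation (finishes day 17). The controlling bound is day 28, so painting finishes at 28 + 10 = day 38.

38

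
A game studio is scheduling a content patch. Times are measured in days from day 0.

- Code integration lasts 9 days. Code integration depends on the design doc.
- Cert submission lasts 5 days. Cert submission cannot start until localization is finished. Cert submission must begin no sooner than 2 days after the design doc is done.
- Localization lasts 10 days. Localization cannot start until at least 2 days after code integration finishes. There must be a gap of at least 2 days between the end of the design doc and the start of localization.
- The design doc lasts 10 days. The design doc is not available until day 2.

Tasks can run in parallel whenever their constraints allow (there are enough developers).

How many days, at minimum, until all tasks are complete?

The design doc cannot begin until its own release at day 2. It runs from day 2 to 2 + 10 = day 12.
Code integration cannot begin until the design doc (finishes day 12). It runs from day 12 to 12 + 9 = day 21.
Localization has to wait for code integration (finishes day 21, plus 2-day gap → day 23); the design doc (finishes day 12, plus 2-day gap → day 14). The latest of these is day 23, so localization runs day 23 to 23 + 10 = day 33.
For cert submission: localization (finishes day 33); the design doc (finishes day 12, plus 2-day gap → day 14). Taking the maximum gives a start of day 33, and it finishes at 33 + 5 = day 38.
All tasks are finished once the last one completes. Finish times: The design doc at 12, Code integration at 21, Localization at 33, Cert submission at 38. The latest is day 38.

38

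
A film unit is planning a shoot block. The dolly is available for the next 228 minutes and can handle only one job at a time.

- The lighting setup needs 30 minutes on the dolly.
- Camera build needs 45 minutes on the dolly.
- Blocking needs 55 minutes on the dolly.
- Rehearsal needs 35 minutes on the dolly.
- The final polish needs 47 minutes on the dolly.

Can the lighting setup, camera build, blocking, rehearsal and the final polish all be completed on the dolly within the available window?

Running back to back, the jobs need 30 + 45 + 55 + 35 + 47 = 212 minutes on the dolly.
Since 212 ≤ 228, they fit within the window.

Yes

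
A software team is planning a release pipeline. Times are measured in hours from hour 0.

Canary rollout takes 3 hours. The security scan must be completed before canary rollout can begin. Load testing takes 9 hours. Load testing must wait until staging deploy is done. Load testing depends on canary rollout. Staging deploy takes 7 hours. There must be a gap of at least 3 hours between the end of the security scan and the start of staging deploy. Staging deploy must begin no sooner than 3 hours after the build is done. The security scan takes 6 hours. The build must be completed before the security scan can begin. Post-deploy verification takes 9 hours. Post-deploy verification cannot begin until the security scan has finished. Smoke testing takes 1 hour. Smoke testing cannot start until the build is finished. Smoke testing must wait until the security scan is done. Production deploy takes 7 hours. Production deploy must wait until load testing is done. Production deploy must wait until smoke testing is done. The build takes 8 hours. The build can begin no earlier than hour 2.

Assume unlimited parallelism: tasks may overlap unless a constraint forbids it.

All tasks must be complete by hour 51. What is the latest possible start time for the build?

11

Nothing follows production deploy; the deadline of hour 51 is its only limit. It must start by 51 − 7 = hour 44.
Load testing has to be done before production deploy (must start by hour 44). That means finishing by hour 44, i.e. starting by 44 − 9 = hour 35.
Staging deploy has to be done before load testing (must start by hour 35). That means finishing by hour 35, i.e. starting by 35 − 7 = hour 28.
Since production deploy (must start by hour 44) depends on it, smoke testing must finish by hour 44. Backing off its 1-hour duration gives a latest start of hour 43.
Since load testing (must start by hour 35) depends on it, canary rollout must finish by hour 35. Backing off its 3-hour duration gives a latest start of hour 32.
Post-deploy verification must finish by hour 51; it takes 9 hours, so it must start by 51 − 9 = hour 42.
For the security scan: staging deploy (must start by hour 28, minus 3-hour gap → hour 25); smoke testing (must start by hour 43); canary rollout (must start by hour 32); post-deploy verification (must start by hour 42). The most restrictive is hour 25; with a 6-hour duration, the security scan must start by hour 19.
For the build: the security scan (must start by hour 19); staging deploy (must start by hour 28, minus 3-hour gap → hour 25); smoke testing (must start by hour 43). The most restrictive is hour 19; with an 8-hour duration, the build must start by hour 11.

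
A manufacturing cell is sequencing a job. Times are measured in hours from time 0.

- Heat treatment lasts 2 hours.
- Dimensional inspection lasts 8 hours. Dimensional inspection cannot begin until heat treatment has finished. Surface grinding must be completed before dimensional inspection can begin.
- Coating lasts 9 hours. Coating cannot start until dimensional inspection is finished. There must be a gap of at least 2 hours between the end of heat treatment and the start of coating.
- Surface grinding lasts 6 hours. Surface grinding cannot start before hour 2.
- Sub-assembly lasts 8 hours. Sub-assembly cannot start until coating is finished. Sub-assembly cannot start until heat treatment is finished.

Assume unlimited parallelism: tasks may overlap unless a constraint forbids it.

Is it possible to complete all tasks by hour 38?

Yes

Surface grinding cannot begin until its own release at hour 2. It runs from hour 2 to 2 + 6 = hour 8.
Nothing blocks heat treatment, so it runs from hour 0 to hour 2.
Dimensional inspection needs all of heat treatment (finishes hour 2); surface grinding (finishes hour 8). That puts its earliest start at hour 8; it finishes at 8 + 8 = hour 16.
For coating: dimensional inspection (finishes hour 16); heat treatment (finishes hour 2, plus 2-hour gap → hour 4). Taking the maximum gives a start of hour 16, and it finishes at 16 + 9 = hour 25.
Sub-assembly cannot start until coating (finishes hour 25); heat treatment (finishes hour 2). The controlling bound is hour 25, so sub-assembly finishes at 25 + 8 = hour 33.
Every task is finished by hour 33, which is no later than the deadline of 38, so the schedule is feasible.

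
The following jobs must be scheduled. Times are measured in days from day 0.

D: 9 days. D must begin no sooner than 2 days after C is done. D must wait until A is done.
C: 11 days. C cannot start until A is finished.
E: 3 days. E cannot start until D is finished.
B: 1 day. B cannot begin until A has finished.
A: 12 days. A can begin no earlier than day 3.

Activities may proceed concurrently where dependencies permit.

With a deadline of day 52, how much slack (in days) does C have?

12

After its own release at day 3, A can start at day 3 and finishes at day 15.
C waits on A (finishes day 15), so it starts at day 15 and finishes at 15 + 11 = day 26.

Working backward from the deadline:
E must finish by day 52; it takes 3 days, so it must start by 52 − 3 = day 49.
D feeds into E (must start by day 49); so D must finish by day 49 and therefore start by day 40.
C feeds into D (must start by day 40, minus 2-day gap → day 38); so C must finish by day 38 and therefore start by day 27.
So C can start as early as day 15 and as late as day 27, giving 27 − 15 = 12 days of slack.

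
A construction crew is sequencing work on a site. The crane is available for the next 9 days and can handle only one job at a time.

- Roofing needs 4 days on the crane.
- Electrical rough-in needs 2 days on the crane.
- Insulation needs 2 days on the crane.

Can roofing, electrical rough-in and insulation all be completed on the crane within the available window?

Yes

Running back to back, the jobs need 4 + 2 + 2 = 8 days on the crane.
Since 8 ≤ 9, they fit within the window.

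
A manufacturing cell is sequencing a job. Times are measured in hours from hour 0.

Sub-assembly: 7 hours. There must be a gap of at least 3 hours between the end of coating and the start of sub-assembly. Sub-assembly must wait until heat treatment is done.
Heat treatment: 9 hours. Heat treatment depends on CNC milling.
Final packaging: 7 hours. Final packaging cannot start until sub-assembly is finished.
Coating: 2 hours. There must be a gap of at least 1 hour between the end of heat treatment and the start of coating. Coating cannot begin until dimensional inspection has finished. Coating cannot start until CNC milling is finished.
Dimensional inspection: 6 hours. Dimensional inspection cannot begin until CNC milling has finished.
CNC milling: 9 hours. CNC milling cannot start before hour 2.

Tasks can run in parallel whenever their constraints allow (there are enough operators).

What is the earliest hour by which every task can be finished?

CNC milling waits on its own release at hour 2, so it starts at hour 2 and finishes at 2 + 9 = hour 11.
Dimensional inspection waits on CNC milling (finishes hour 11), so it starts at hour 11 and finishes at 11 + 6 = hour 17.
After CNC milling (finishes hour 11), heat treatment can start at hour 11 and finishes at hour 20.
Coating needs all of heat treatment (finishes hour 20, plus 1-hour gap → hour 21); dimensional inspection (finishes hour 17); CNC milling (finishes hour 11). That puts its earliest start at hour 21; it finishes at 21 + 2 = hour 23.
Sub-assembly cannot start until coating (finishes hour 23, plus 3-hour gap → hour 26); heat treatment (finishes hour 20). The controlling bound is hour 26, so sub-assembly finishes at 26 + 7 = hour 33.
Final packaging waits on sub-assembly (finishes hour 33), so it starts at hour 33 and finishes at 33 + 7 = hour 40.
All tasks are finished once the last one completes. Finish times: CNC milling at 11, Heat treatment at 20, Dimensional inspection at 17, Coating at 23, Sub-assembly at 33, Final packaging at 40. The latest is hour 40.

40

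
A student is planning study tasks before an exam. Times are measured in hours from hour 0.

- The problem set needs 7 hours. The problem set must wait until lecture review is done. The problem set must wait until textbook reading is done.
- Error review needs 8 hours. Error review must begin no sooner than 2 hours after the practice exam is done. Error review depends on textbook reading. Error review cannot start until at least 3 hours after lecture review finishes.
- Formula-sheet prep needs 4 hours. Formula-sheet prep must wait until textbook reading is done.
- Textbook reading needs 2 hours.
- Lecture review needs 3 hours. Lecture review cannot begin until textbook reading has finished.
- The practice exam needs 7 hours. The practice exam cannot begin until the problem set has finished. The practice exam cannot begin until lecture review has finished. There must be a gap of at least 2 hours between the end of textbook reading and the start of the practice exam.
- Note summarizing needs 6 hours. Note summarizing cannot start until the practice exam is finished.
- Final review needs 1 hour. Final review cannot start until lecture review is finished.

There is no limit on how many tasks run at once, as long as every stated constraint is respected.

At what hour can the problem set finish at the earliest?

Nothing blocks textbook reading, so it runs from hour 0 to hour 2.
Lecture review cannot begin until textbook reading (finishes hour 2). It runs from hour 2 to 2 + 3 = hour 5.
The problem set cannot start until lecture review (finishes hour 5); textbook reading (finishes hour 2). The controlling bound is hour 5, so the problem set finishes at 5 + 7 = hour 12.

12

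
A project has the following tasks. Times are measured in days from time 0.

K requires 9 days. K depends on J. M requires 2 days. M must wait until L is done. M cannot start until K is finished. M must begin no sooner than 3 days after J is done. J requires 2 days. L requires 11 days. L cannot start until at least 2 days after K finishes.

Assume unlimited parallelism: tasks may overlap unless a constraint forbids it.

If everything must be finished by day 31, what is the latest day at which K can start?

7

M must finish by day 31; it takes 2 days, so it must start by 31 − 2 = day 29.
L feeds into M (must start by day 29); so L must finish by day 29 and therefore start by day 18.
K must finish in time for L (must start by day 18, minus 2-day gap → day 16); M (must start by day 29). The tightest is day 16, so K must start by 16 − 9 = day 7.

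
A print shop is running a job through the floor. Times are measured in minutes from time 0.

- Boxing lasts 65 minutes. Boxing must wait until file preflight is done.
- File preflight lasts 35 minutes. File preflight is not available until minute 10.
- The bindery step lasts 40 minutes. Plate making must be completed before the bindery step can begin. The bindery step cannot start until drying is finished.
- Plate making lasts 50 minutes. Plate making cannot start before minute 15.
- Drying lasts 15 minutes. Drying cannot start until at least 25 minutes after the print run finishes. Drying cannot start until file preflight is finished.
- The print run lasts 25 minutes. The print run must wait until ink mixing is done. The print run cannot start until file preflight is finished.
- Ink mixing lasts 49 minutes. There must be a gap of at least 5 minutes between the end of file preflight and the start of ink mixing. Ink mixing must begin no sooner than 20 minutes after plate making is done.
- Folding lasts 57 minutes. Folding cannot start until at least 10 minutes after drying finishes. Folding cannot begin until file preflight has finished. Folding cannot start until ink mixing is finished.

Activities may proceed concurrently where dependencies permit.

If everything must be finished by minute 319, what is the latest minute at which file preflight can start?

Folding must finish by minute 319; it takes 57 minutes, so it must start by 319 − 57 = minute 262.
The bindery step must finish by minute 319; it takes 40 minutes, so it must start by 319 − 40 = minute 279.
Drying feeds folding (must start by minute 262, minus 10-minute gap → minute 252); the bindery step (must start by minute 279). Taking the minimum, drying must finish by minute 252 and start by 252 − 15 = minute 237.
Since drying (must start by minute 237, minus 25-minute gap → minute 212) depends on it, the print run must finish by minute 212. Backing off its 25-minute duration gives a latest start of minute 187.
Ink mixing feeds the print run (must start by minute 187); folding (must start by minute 262). Taking the minimum, ink mixing must finish by minute 187 and start by 187 − 49 = minute 138.
Nothing follows boxing; the deadline of minute 319 is its only limit. It must start by 319 − 65 = minute 254.
File preflight feeds ink mixing (must start by minute 138, minus 5-minute gap → minute 133); the print run (must start by minute 187); drying (must start by minute 237); folding (must start by minute 262); boxing (must start by minute 254). Taking the minimum, file preflight must finish by minute 133 and start by 133 − 35 = minute 98.

98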